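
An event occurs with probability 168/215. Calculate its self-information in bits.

Information content I(x) = -log₂(p(x))
I = -log₂(168/215) = -log₂(0.7814)
I = 0.3559 bits


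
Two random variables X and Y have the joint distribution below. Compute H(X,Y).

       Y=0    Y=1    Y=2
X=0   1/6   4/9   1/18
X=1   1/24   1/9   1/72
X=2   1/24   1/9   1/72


H(X,Y) = -Σ p(x,y) log₂ p(x,y)
  p(0,0)=1/6: -0.1667 × log₂(0.1667) = 0.4308
  p(0,1)=4/9: -0.4444 × log₂(0.4444) = 0.5200
  p(0,2)=1/18: -0.0556 × log₂(0.0556) = 0.2317
  p(1,0)=1/24: -0.0417 × log₂(0.0417) = 0.1910
  p(1,1)=1/9: -0.1111 × log₂(0.1111) = 0.3522
  p(1,2)=1/72: -0.0139 × log₂(0.0139) = 0.0857
  p(2,0)=1/24: -0.0417 × log₂(0.0417) = 0.1910
  p(2,1)=1/9: -0.1111 × log₂(0.1111) = 0.3522
  p(2,2)=1/72: -0.0139 × log₂(0.0139) = 0.0857
H(X,Y) = 2.4404 bits


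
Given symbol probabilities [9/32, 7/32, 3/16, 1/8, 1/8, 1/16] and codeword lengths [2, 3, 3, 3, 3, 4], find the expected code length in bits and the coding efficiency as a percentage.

Average length L = Σ p_i × l_i = 2.7812 bits
Entropy H = 2.4472 bits
Efficiency η = H/L × 100% = 87.99%


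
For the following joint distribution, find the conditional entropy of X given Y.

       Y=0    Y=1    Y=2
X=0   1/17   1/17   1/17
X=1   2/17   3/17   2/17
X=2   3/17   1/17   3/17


H(X|Y) = Σ_y p(y) H(X|Y=y)
  p(Y=0) = 6/17, H(X|Y=0) = 1.4591
  p(Y=1) = 5/17, H(X|Y=1) = 1.3710
  p(Y=2) = 6/17, H(X|Y=2) = 1.4591
H(X|Y) = 0.3529×1.4591 + 0.2941×1.3710 + 0.3529×1.4591 = 1.4332 bits


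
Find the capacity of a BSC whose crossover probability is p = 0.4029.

For BSC with error probability p:
C = 1 - H(p) where H(p) is binary entropy
H(0.4029) = -0.4029 × log₂(0.4029) - 0.5971 × log₂(0.5971)
H(p) = 0.9726
C = 1 - 0.9726 = 0.0274 bits/use


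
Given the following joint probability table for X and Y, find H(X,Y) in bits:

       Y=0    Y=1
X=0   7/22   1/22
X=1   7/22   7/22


H(X,Y) = -Σ p(x,y) log₂ p(x,y)
  p(0,0)=7/22: -0.3182 × log₂(0.3182) = 0.5257
  p(0,1)=1/22: -0.0455 × log₂(0.0455) = 0.2027
  p(1,0)=7/22: -0.3182 × log₂(0.3182) = 0.5257
  p(1,1)=7/22: -0.3182 × log₂(0.3182) = 0.5257
H(X,Y) = 1.7797 bits


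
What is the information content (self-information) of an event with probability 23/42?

Information content I(x) = -log₂(p(x))
I = -log₂(23/42) = -log₂(0.5476)
I = 0.8688 bits


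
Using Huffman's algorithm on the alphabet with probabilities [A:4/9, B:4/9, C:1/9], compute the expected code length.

Huffman tree construction:
Combine smallest probabilities repeatedly
Resulting codes:
  A: 11 (length 2)
  B: 0 (length 1)
  C: 10 (length 2)
Average length = Σ p(s) × length(s) = 1.5556 bits


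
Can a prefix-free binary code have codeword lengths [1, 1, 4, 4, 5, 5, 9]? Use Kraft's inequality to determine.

Kraft inequality: Σ 2^(-l_i) ≤ 1 for prefix-free code
Calculating: 2^(-1) + 2^(-1) + 2^(-4) + 2^(-4) + 2^(-5) + 2^(-5) + 2^(-9)
= 0.5 + 0.5 + 0.0625 + 0.0625 + 0.03125 + 0.03125 + 0.001953125
= 1.1895
Since 1.1895 > 1, prefix-free code does not exist


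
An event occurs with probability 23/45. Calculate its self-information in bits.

Information content I(x) = -log₂(p(x))
I = -log₂(23/45) = -log₂(0.5111)
I = 0.9683 bits


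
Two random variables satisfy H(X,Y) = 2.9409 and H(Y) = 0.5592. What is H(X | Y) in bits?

Chain rule: H(X,Y) = H(X|Y) + H(Y)
H(X|Y) = H(X,Y) - H(Y) = 2.9409 - 0.5592 = 2.3817 bits


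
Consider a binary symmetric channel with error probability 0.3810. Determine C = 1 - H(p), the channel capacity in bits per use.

For BSC with error probability p:
C = 1 - H(p) where H(p) is binary entropy
H(0.3810) = -0.3810 × log₂(0.3810) - 0.6190 × log₂(0.6190)
H(p) = 0.9587
C = 1 - 0.9587 = 0.0413 bits/use


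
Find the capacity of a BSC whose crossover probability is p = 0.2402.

For BSC with error probability p:
C = 1 - H(p) where H(p) is binary entropy
H(0.2402) = -0.2402 × log₂(0.2402) - 0.7598 × log₂(0.7598)
H(p) = 0.7954
C = 1 - 0.7954 = 0.2046 bits/use


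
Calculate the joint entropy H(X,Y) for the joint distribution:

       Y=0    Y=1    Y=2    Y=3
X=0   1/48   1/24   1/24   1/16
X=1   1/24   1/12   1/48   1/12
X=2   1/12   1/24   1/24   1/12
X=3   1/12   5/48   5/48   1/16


H(X,Y) = -Σ p(x,y) log₂ p(x,y)
  p(0,0)=1/48: -0.0208 × log₂(0.0208) = 0.1164
  p(0,1)=1/24: -0.0417 × log₂(0.0417) = 0.1910
  p(0,2)=1/24: -0.0417 × log₂(0.0417) = 0.1910
  p(0,3)=1/16: -0.0625 × log₂(0.0625) = 0.2500
  p(1,0)=1/24: -0.0417 × log₂(0.0417) = 0.1910
  p(1,1)=1/12: -0.0833 × log₂(0.0833) = 0.2987
  p(1,2)=1/48: -0.0208 × log₂(0.0208) = 0.1164
  p(1,3)=1/12: -0.0833 × log₂(0.0833) = 0.2987
  p(2,0)=1/12: -0.0833 × log₂(0.0833) = 0.2987
  p(2,1)=1/24: -0.0417 × log₂(0.0417) = 0.1910
  p(2,2)=1/24: -0.0417 × log₂(0.0417) = 0.1910
  p(2,3)=1/12: -0.0833 × log₂(0.0833) = 0.2987
  p(3,0)=1/12: -0.0833 × log₂(0.0833) = 0.2987
  p(3,1)=5/48: -0.1042 × log₂(0.1042) = 0.3399
  p(3,2)=5/48: -0.1042 × log₂(0.1042) = 0.3399
  p(3,3)=1/16: -0.0625 × log₂(0.0625) = 0.2500
H(X,Y) = 3.8614 bits


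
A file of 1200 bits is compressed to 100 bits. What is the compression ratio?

Compression ratio = Original / Compressed
= 1200 / 100 = 12.00:1


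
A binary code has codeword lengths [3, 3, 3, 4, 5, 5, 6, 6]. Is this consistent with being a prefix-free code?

Kraft inequality: Σ 2^(-l_i) ≤ 1 for prefix-free code
Calculating: 2^(-3) + 2^(-3) + 2^(-3) + 2^(-4) + 2^(-5) + 2^(-5) + 2^(-6) + 2^(-6)
= 0.125 + 0.125 + 0.125 + 0.0625 + 0.03125 + 0.03125 + 0.015625 + 0.015625
= 0.5312
Since 0.5312 ≤ 1, prefix-free code exists


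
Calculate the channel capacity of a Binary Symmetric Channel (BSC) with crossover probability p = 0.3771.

For BSC with error probability p:
C = 1 - H(p) where H(p) is binary entropy
H(0.3771) = -0.3771 × log₂(0.3771) - 0.6229 × log₂(0.6229)
H(p) = 0.9560
C = 1 - 0.9560 = 0.0440 bits/use


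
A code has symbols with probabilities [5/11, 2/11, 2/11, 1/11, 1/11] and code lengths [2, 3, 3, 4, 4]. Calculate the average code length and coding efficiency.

Average length L = Σ p_i × l_i = 2.7273 bits
Entropy H = 2.0404 bits
Efficiency η = H/L × 100% = 74.81%


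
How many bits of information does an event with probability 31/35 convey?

Information content I(x) = -log₂(p(x))
I = -log₂(31/35) = -log₂(0.8857)
I = 0.1751 bits


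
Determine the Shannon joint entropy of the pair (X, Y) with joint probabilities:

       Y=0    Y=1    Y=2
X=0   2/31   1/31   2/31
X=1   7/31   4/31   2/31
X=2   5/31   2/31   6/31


H(X,Y) = -Σ p(x,y) log₂ p(x,y)
  p(0,0)=2/31: -0.0645 × log₂(0.0645) = 0.2551
  p(0,1)=1/31: -0.0323 × log₂(0.0323) = 0.1598
  p(0,2)=2/31: -0.0645 × log₂(0.0645) = 0.2551
  p(1,0)=7/31: -0.2258 × log₂(0.2258) = 0.4848
  p(1,1)=4/31: -0.1290 × log₂(0.1290) = 0.3812
  p(1,2)=2/31: -0.0645 × log₂(0.0645) = 0.2551
  p(2,0)=5/31: -0.1613 × log₂(0.1613) = 0.4246
  p(2,1)=2/31: -0.0645 × log₂(0.0645) = 0.2551
  p(2,2)=6/31: -0.1935 × log₂(0.1935) = 0.4586
H(X,Y) = 2.9293 bits


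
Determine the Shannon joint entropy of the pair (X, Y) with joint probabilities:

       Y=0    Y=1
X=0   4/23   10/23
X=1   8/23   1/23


H(X,Y) = -Σ p(x,y) log₂ p(x,y)
  p(0,0)=4/23: -0.1739 × log₂(0.1739) = 0.4389
  p(0,1)=10/23: -0.4348 × log₂(0.4348) = 0.5224
  p(1,0)=8/23: -0.3478 × log₂(0.3478) = 0.5299
  p(1,1)=1/23: -0.0435 × log₂(0.0435) = 0.1967
H(X,Y) = 1.6879 bits


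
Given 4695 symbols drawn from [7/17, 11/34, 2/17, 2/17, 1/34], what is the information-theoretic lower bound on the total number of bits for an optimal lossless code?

Entropy H = 1.9299 bits/symbol
Minimum bits = H × n = 1.9299 × 4695
= 9060.94 bits


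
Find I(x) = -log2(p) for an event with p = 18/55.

Information content I(x) = -log₂(p(x))
I = -log₂(18/55) = -log₂(0.3273)
I = 1.6114 bits


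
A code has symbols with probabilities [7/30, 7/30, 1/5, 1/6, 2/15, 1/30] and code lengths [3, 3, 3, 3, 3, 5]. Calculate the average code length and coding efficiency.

Average length L = Σ p_i × l_i = 3.0667 bits
Entropy H = 2.4261 bits
Efficiency η = H/L × 100% = 79.11%


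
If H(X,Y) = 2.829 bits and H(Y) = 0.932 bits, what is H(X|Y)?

Chain rule: H(X,Y) = H(X|Y) + H(Y)
H(X|Y) = H(X,Y) - H(Y) = 2.829 - 0.932 = 1.897 bits


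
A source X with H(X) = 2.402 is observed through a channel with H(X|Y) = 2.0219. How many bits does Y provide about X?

I(X;Y) = H(X) - H(X|Y)
I(X;Y) = 2.402 - 2.0219 = 0.3801 bits


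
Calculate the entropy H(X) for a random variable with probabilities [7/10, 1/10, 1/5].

H(X) = -Σ p(x) log₂ p(x)
  -7/10 × log₂(7/10) = 0.3602
  -1/10 × log₂(1/10) = 0.3322
  -1/5 × log₂(1/5) = 0.4644
H(X) = 1.1568 bits


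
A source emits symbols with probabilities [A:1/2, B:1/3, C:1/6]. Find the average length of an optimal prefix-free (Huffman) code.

Huffman tree construction:
Combine smallest probabilities repeatedly
Resulting codes:
  A: 0 (length 1)
  B: 11 (length 2)
  C: 10 (length 2)
Average length = Σ p(s) × length(s) = 1.5000 bits


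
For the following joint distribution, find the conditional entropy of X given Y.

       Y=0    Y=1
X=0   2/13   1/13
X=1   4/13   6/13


H(X|Y) = Σ_y p(y) H(X|Y=y)
  p(Y=0) = 6/13, H(X|Y=0) = 0.9183
  p(Y=1) = 7/13, H(X|Y=1) = 0.5917
H(X|Y) = 0.4615×0.9183 + 0.5385×0.5917 = 0.7424 bits


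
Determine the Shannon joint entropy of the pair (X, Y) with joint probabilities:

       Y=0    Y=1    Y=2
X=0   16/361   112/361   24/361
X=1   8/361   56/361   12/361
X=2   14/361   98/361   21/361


H(X,Y) = -Σ p(x,y) log₂ p(x,y)
  p(0,0)=16/361: -0.0443 × log₂(0.0443) = 0.1993
  p(0,1)=112/361: -0.3102 × log₂(0.3102) = 0.5239
  p(0,2)=24/361: -0.0665 × log₂(0.0665) = 0.2600
  p(1,0)=8/361: -0.0222 × log₂(0.0222) = 0.1218
  p(1,1)=56/361: -0.1551 × log₂(0.1551) = 0.4171
  p(1,2)=12/361: -0.0332 × log₂(0.0332) = 0.1632
  p(2,0)=14/361: -0.0388 × log₂(0.0388) = 0.1818
  p(2,1)=98/361: -0.2715 × log₂(0.2715) = 0.5107
  p(2,2)=21/361: -0.0582 × log₂(0.0582) = 0.2387
H(X,Y) = 2.6164 bits


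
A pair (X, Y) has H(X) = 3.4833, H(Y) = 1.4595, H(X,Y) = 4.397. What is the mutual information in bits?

I(X;Y) = H(X) + H(Y) - H(X,Y)
I(X;Y) = 3.4833 + 1.4595 - 4.397 = 0.5458 bits


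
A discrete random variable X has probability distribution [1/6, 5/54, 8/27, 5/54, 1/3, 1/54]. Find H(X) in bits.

H(X) = -Σ p(x) log₂ p(x)
  -1/6 × log₂(1/6) = 0.4308
  -5/54 × log₂(5/54) = 0.3179
  -8/27 × log₂(8/27) = 0.5200
  -5/54 × log₂(5/54) = 0.3179
  -1/3 × log₂(1/3) = 0.5283
  -1/54 × log₂(1/54) = 0.1066
H(X) = 2.2214 bits


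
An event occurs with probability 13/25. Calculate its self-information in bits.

Information content I(x) = -log₂(p(x))
I = -log₂(13/25) = -log₂(0.5200)
I = 0.9434 bits


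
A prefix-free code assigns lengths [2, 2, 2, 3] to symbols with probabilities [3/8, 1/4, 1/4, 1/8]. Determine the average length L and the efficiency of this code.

Average length L = Σ p_i × l_i = 2.1250 bits
Entropy H = 1.9056 bits
Efficiency η = H/L × 100% = 89.68%


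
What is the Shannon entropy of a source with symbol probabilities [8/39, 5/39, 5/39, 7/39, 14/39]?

H(X) = -Σ p(x) log₂ p(x)
  -8/39 × log₂(8/39) = 0.4688
  -5/39 × log₂(5/39) = 0.3799
  -5/39 × log₂(5/39) = 0.3799
  -7/39 × log₂(7/39) = 0.4448
  -14/39 × log₂(14/39) = 0.5306
H(X) = 2.2040 bits


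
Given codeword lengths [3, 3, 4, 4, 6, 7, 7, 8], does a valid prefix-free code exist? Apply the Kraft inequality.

Kraft inequality: Σ 2^(-l_i) ≤ 1 for prefix-free code
Calculating: 2^(-3) + 2^(-3) + 2^(-4) + 2^(-4) + 2^(-6) + 2^(-7) + 2^(-7) + 2^(-8)
= 0.125 + 0.125 + 0.0625 + 0.0625 + 0.015625 + 0.0078125 + 0.0078125 + 0.00390625
= 0.4102
Since 0.4102 ≤ 1, prefix-free code exists


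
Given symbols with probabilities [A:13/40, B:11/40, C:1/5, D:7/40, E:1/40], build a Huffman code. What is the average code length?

Huffman tree construction:
Combine smallest probabilities repeatedly
Resulting codes:
  A: 11 (length 2)
  B: 10 (length 2)
  C: 00 (length 2)
  D: 011 (length 3)
  E: 010 (length 3)
Average length = Σ p(s) × length(s) = 2.2000 bits


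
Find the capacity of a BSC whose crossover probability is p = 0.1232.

For BSC with error probability p:
C = 1 - H(p) where H(p) is binary entropy
H(0.1232) = -0.1232 × log₂(0.1232) - 0.8768 × log₂(0.8768)
H(p) = 0.5385
C = 1 - 0.5385 = 0.4615 bits/use


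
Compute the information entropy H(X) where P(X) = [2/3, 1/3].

H(X) = -Σ p(x) log₂ p(x)
  -2/3 × log₂(2/3) = 0.3900
  -1/3 × log₂(1/3) = 0.5283
H(X) = 0.9183 bits


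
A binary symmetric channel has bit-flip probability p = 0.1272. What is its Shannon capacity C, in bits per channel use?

For BSC with error probability p:
C = 1 - H(p) where H(p) is binary entropy
H(0.1272) = -0.1272 × log₂(0.1272) - 0.8728 × log₂(0.8728)
H(p) = 0.5497
C = 1 - 0.5497 = 0.4503 bits/use


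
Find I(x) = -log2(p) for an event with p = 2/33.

Information content I(x) = -log₂(p(x))
I = -log₂(2/33) = -log₂(0.0606)
I = 4.0444 bits


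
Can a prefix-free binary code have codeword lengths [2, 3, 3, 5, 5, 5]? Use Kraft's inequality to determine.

Kraft inequality: Σ 2^(-l_i) ≤ 1 for prefix-free code
Calculating: 2^(-2) + 2^(-3) + 2^(-3) + 2^(-5) + 2^(-5) + 2^(-5)
= 0.25 + 0.125 + 0.125 + 0.03125 + 0.03125 + 0.03125
= 0.5938
Since 0.5938 ≤ 1, prefix-free code exists


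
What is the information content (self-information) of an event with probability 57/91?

Information content I(x) = -log₂(p(x))
I = -log₂(57/91) = -log₂(0.6264)
I = 0.6749 bits


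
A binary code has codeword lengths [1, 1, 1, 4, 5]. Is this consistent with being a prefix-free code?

Kraft inequality: Σ 2^(-l_i) ≤ 1 for prefix-free code
Calculating: 2^(-1) + 2^(-1) + 2^(-1) + 2^(-4) + 2^(-5)
= 0.5 + 0.5 + 0.5 + 0.0625 + 0.03125
= 1.5938
Since 1.5938 > 1, prefix-free code does not exist


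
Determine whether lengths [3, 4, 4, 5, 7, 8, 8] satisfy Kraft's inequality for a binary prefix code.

Kraft inequality: Σ 2^(-l_i) ≤ 1 for prefix-free code
Calculating: 2^(-3) + 2^(-4) + 2^(-4) + 2^(-5) + 2^(-7) + 2^(-8) + 2^(-8)
= 0.125 + 0.0625 + 0.0625 + 0.03125 + 0.0078125 + 0.00390625 + 0.00390625
= 0.2969
Since 0.2969 ≤ 1, prefix-free code exists


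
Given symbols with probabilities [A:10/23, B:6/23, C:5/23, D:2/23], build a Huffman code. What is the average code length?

Huffman tree construction:
Combine smallest probabilities repeatedly
Resulting codes:
  A: 0 (length 1)
  B: 10 (length 2)
  C: 111 (length 3)
  D: 110 (length 3)
Average length = Σ p(s) × length(s) = 1.8696 bits


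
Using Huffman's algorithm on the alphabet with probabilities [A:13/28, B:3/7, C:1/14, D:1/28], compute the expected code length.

Huffman tree construction:
Combine smallest probabilities repeatedly
Resulting codes:
  A: 0 (length 1)
  B: 11 (length 2)
  C: 101 (length 3)
  D: 100 (length 3)
Average length = Σ p(s) × length(s) = 1.6429 bits


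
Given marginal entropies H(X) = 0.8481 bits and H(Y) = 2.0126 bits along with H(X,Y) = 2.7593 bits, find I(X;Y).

I(X;Y) = H(X) + H(Y) - H(X,Y)
I(X;Y) = 0.8481 + 2.0126 - 2.7593 = 0.1014 bits


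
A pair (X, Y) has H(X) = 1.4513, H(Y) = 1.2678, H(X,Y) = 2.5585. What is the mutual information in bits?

I(X;Y) = H(X) + H(Y) - H(X,Y)
I(X;Y) = 1.4513 + 1.2678 - 2.5585 = 0.1606 bits


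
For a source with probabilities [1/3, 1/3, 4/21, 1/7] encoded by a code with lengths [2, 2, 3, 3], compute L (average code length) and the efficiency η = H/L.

Average length L = Σ p_i × l_i = 2.3333 bits
Entropy H = 1.9134 bits
Efficiency η = H/L × 100% = 82.00%


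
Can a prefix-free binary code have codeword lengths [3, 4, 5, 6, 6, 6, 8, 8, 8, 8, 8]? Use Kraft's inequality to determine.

Kraft inequality: Σ 2^(-l_i) ≤ 1 for prefix-free code
Calculating: 2^(-3) + 2^(-4) + 2^(-5) + 2^(-6) + 2^(-6) + 2^(-6) + 2^(-8) + 2^(-8) + 2^(-8) + 2^(-8) + 2^(-8)
= 0.125 + 0.0625 + 0.03125 + 0.015625 + 0.015625 + 0.015625 + 0.00390625 + 0.00390625 + 0.00390625 + 0.00390625 + 0.00390625
= 0.2852
Since 0.2852 ≤ 1, prefix-free code exists


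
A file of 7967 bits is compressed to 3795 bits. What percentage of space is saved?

Space savings = (1 - Compressed/Original) × 100%
= (1 - 3795/7967) × 100%
= 52.37%


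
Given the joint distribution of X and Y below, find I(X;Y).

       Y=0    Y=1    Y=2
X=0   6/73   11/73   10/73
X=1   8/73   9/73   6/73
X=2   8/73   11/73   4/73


H(X) = 1.5807, H(Y) = 1.5580, H(X,Y) = 3.1093
I(X;Y) = H(X) + H(Y) - H(X,Y) = 0.0293 bits


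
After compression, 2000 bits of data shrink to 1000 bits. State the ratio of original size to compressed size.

Compression ratio = Original / Compressed
= 2000 / 1000 = 2.00:1


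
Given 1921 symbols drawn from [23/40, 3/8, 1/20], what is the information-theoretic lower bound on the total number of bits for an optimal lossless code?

Entropy H = 1.2058 bits/symbol
Minimum bits = H × n = 1.2058 × 1921
= 2316.33 bits


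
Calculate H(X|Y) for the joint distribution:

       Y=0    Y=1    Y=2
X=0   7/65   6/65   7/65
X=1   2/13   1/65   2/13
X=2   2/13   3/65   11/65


H(X|Y) = Σ_y p(y) H(X|Y=y)
  p(Y=0) = 27/65, H(X|Y=0) = 1.5664
  p(Y=1) = 2/13, H(X|Y=1) = 1.2955
  p(Y=2) = 28/65, H(X|Y=2) = 1.5601
H(X|Y) = 0.4154×1.5664 + 0.1538×1.2955 + 0.4308×1.5601 = 1.5220 bits


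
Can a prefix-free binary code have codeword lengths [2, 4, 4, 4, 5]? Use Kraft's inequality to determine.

Kraft inequality: Σ 2^(-l_i) ≤ 1 for prefix-free code
Calculating: 2^(-2) + 2^(-4) + 2^(-4) + 2^(-4) + 2^(-5)
= 0.25 + 0.0625 + 0.0625 + 0.0625 + 0.03125
= 0.4688
Since 0.4688 ≤ 1, prefix-free code exists


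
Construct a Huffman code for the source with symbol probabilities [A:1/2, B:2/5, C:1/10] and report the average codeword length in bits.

Huffman tree construction:
Combine smallest probabilities repeatedly
Resulting codes:
  A: 0 (length 1)
  B: 11 (length 2)
  C: 10 (length 2)
Average length = Σ p(s) × length(s) = 1.5000 bits


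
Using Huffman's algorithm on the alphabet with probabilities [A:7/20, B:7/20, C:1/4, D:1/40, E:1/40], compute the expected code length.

Huffman tree construction:
Combine smallest probabilities repeatedly
Resulting codes:
  A: 11 (length 2)
  B: 0 (length 1)
  C: 101 (length 3)
  D: 1000 (length 4)
  E: 1001 (length 4)
Average length = Σ p(s) × length(s) = 2.0000 bits


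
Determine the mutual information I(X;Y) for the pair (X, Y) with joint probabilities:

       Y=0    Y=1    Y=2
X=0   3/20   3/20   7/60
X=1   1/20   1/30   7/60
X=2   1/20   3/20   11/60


H(X) = 1.5209, H(Y) = 1.5546, H(X,Y) = 2.9993
I(X;Y) = H(X) + H(Y) - H(X,Y) = 0.0762 bits


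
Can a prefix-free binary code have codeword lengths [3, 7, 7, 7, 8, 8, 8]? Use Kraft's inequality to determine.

Kraft inequality: Σ 2^(-l_i) ≤ 1 for prefix-free code
Calculating: 2^(-3) + 2^(-7) + 2^(-7) + 2^(-7) + 2^(-8) + 2^(-8) + 2^(-8)
= 0.125 + 0.0078125 + 0.0078125 + 0.0078125 + 0.00390625 + 0.00390625 + 0.00390625
= 0.1602
Since 0.1602 ≤ 1, prefix-free code exists


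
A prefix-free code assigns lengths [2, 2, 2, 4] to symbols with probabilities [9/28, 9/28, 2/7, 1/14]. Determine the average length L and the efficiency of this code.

Average length L = Σ p_i × l_i = 2.1429 bits
Entropy H = 1.8410 bits
Efficiency η = H/L × 100% = 85.91%


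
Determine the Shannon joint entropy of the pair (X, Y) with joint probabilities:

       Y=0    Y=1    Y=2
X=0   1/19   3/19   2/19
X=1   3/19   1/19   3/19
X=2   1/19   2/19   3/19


H(X,Y) = -Σ p(x,y) log₂ p(x,y)
  p(0,0)=1/19: -0.0526 × log₂(0.0526) = 0.2236
  p(0,1)=3/19: -0.1579 × log₂(0.1579) = 0.4205
  p(0,2)=2/19: -0.1053 × log₂(0.1053) = 0.3419
  p(1,0)=3/19: -0.1579 × log₂(0.1579) = 0.4205
  p(1,1)=1/19: -0.0526 × log₂(0.0526) = 0.2236
  p(1,2)=3/19: -0.1579 × log₂(0.1579) = 0.4205
  p(2,0)=1/19: -0.0526 × log₂(0.0526) = 0.2236
  p(2,1)=2/19: -0.1053 × log₂(0.1053) = 0.3419
  p(2,2)=3/19: -0.1579 × log₂(0.1579) = 0.4205
H(X,Y) = 3.0364 bits


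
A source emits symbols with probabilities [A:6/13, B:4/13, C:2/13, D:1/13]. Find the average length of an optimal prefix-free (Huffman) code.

Huffman tree construction:
Combine smallest probabilities repeatedly
Resulting codes:
  A: 0 (length 1)
  B: 11 (length 2)
  C: 101 (length 3)
  D: 100 (length 3)
Average length = Σ p(s) × length(s) = 1.7692 bits


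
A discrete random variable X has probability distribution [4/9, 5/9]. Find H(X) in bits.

H(X) = -Σ p(x) log₂ p(x)
  -4/9 × log₂(4/9) = 0.5200
  -5/9 × log₂(5/9) = 0.4711
H(X) = 0.9911 bits


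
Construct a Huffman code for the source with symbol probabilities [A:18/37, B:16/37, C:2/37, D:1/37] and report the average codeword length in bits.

Huffman tree construction:
Combine smallest probabilities repeatedly
Resulting codes:
  A: 0 (length 1)
  B: 11 (length 2)
  C: 101 (length 3)
  D: 100 (length 3)
Average length = Σ p(s) × length(s) = 1.5946 bits


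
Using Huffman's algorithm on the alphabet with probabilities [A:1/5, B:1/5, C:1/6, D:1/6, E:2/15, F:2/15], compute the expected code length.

Huffman tree construction:
Combine smallest probabilities repeatedly
Resulting codes:
  A: 00 (length 2)
  B: 01 (length 2)
  C: 110 (length 3)
  D: 111 (length 3)
  E: 100 (length 3)
  F: 101 (length 3)
Average length = Σ p(s) × length(s) = 2.6000 bits


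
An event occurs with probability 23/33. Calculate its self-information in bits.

Information content I(x) = -log₂(p(x))
I = -log₂(23/33) = -log₂(0.6970)
I = 0.5208 bits


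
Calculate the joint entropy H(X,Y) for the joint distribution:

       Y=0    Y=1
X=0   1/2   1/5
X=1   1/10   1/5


H(X,Y) = -Σ p(x,y) log₂ p(x,y)
  p(0,0)=1/2: -0.5000 × log₂(0.5000) = 0.5000
  p(0,1)=1/5: -0.2000 × log₂(0.2000) = 0.4644
  p(1,0)=1/10: -0.1000 × log₂(0.1000) = 0.3322
  p(1,1)=1/5: -0.2000 × log₂(0.2000) = 0.4644
H(X,Y) = 1.7610 bits


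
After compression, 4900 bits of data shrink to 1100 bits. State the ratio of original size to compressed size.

Compression ratio = Original / Compressed
= 4900 / 1100 = 4.45:1


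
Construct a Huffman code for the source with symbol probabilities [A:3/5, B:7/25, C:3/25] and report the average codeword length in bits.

Huffman tree construction:
Combine smallest probabilities repeatedly
Resulting codes:
  A: 1 (length 1)
  B: 01 (length 2)
  C: 00 (length 2)
Average length = Σ p(s) × length(s) = 1.4000 bits


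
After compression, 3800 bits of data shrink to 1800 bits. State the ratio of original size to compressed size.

Compression ratio = Original / Compressed
= 3800 / 1800 = 2.11:1


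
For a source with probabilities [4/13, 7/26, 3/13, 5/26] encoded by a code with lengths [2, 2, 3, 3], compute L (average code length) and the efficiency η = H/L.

Average length L = Σ p_i × l_i = 2.4231 bits
Entropy H = 1.9785 bits
Efficiency η = H/L × 100% = 81.65%


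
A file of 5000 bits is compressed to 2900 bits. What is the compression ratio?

Compression ratio = Original / Compressed
= 5000 / 2900 = 1.72:1


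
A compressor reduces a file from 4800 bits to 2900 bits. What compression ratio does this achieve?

Compression ratio = Original / Compressed
= 4800 / 2900 = 1.66:1


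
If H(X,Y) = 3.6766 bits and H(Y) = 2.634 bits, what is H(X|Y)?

Chain rule: H(X,Y) = H(X|Y) + H(Y)
H(X|Y) = H(X,Y) - H(Y) = 3.6766 - 2.634 = 1.0426 bits


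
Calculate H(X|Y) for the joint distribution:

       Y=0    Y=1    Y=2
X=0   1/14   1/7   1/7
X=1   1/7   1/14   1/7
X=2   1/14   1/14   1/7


H(X|Y) = Σ_y p(y) H(X|Y=y)
  p(Y=0) = 2/7, H(X|Y=0) = 1.5000
  p(Y=1) = 2/7, H(X|Y=1) = 1.5000
  p(Y=2) = 3/7, H(X|Y=2) = 1.5850
H(X|Y) = 0.2857×1.5000 + 0.2857×1.5000 + 0.4286×1.5850 = 1.5364 bits


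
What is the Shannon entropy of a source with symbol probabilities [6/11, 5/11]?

H(X) = -Σ p(x) log₂ p(x)
  -6/11 × log₂(6/11) = 0.4770
  -5/11 × log₂(5/11) = 0.5170
H(X) = 0.9940 bits


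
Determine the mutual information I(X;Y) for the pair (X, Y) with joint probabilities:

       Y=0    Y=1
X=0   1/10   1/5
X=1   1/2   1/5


H(X) = 0.8813, H(Y) = 0.9710, H(X,Y) = 1.7610
I(X;Y) = H(X) + H(Y) - H(X,Y) = 0.0913 bits


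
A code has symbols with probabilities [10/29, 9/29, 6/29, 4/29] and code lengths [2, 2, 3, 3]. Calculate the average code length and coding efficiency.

Average length L = Σ p_i × l_i = 2.3448 bits
Entropy H = 1.9180 bits
Efficiency η = H/L × 100% = 81.80%


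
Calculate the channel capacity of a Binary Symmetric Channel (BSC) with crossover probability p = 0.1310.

For BSC with error probability p:
C = 1 - H(p) where H(p) is binary entropy
H(0.1310) = -0.1310 × log₂(0.1310) - 0.8690 × log₂(0.8690)
H(p) = 0.5602
C = 1 - 0.5602 = 0.4398 bits/use


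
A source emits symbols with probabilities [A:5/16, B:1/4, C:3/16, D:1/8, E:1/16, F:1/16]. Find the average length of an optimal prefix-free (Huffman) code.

Huffman tree construction:
Combine smallest probabilities repeatedly
Resulting codes:
  A: 11 (length 2)
  B: 01 (length 2)
  C: 00 (length 2)
  D: 100 (length 3)
  E: 1010 (length 4)
  F: 1011 (length 4)
Average length = Σ p(s) × length(s) = 2.3750 bits


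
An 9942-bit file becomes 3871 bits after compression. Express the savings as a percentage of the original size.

Space savings = (1 - Compressed/Original) × 100%
= (1 - 3871/9942) × 100%
= 61.06%


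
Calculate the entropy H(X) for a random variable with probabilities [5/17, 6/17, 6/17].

H(X) = -Σ p(x) log₂ p(x)
  -5/17 × log₂(5/17) = 0.5193
  -6/17 × log₂(6/17) = 0.5303
  -6/17 × log₂(6/17) = 0.5303
H(X) = 1.5799 bits


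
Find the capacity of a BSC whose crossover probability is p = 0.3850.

For BSC with error probability p:
C = 1 - H(p) where H(p) is binary entropy
H(0.3850) = -0.3850 × log₂(0.3850) - 0.6150 × log₂(0.6150)
H(p) = 0.9615
C = 1 - 0.9615 = 0.0385 bits/use


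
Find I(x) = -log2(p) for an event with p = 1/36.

Information content I(x) = -log₂(p(x))
I = -log₂(1/36) = -log₂(0.0278)
I = 5.1699 bits


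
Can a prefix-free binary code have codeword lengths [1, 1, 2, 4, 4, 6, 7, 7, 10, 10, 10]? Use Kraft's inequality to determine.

Kraft inequality: Σ 2^(-l_i) ≤ 1 for prefix-free code
Calculating: 2^(-1) + 2^(-1) + 2^(-2) + 2^(-4) + 2^(-4) + 2^(-6) + 2^(-7) + 2^(-7) + 2^(-10) + 2^(-10) + 2^(-10)
= 0.5 + 0.5 + 0.25 + 0.0625 + 0.0625 + 0.015625 + 0.0078125 + 0.0078125 + 0.0009765625 + 0.0009765625 + 0.0009765625
= 1.4092
Since 1.4092 > 1, prefix-free code does not exist


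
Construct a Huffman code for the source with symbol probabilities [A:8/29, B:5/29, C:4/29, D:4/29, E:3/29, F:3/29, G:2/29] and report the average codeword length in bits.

Huffman tree construction:
Combine smallest probabilities repeatedly
Resulting codes:
  A: 10 (length 2)
  B: 111 (length 3)
  C: 011 (length 3)
  D: 110 (length 3)
  E: 001 (length 3)
  F: 010 (length 3)
  G: 000 (length 3)
Average length = Σ p(s) × length(s) = 2.7241 bits


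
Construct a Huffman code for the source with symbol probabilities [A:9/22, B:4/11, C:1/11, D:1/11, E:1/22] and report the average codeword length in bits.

Huffman tree construction:
Combine smallest probabilities repeatedly
Resulting codes:
  A: 0 (length 1)
  B: 11 (length 2)
  C: 1011 (length 4)
  D: 100 (length 3)
  E: 1010 (length 4)
Average length = Σ p(s) × length(s) = 1.9545 bits


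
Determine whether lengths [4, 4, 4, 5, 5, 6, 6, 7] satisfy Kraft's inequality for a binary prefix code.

Kraft inequality: Σ 2^(-l_i) ≤ 1 for prefix-free code
Calculating: 2^(-4) + 2^(-4) + 2^(-4) + 2^(-5) + 2^(-5) + 2^(-6) + 2^(-6) + 2^(-7)
= 0.0625 + 0.0625 + 0.0625 + 0.03125 + 0.03125 + 0.015625 + 0.015625 + 0.0078125
= 0.2891
Since 0.2891 ≤ 1, prefix-free code exists


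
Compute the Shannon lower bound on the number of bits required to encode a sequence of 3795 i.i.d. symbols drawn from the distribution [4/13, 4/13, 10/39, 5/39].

Entropy H = 1.9298 bits/symbol
Minimum bits = H × n = 1.9298 × 3795
= 7323.64 bits


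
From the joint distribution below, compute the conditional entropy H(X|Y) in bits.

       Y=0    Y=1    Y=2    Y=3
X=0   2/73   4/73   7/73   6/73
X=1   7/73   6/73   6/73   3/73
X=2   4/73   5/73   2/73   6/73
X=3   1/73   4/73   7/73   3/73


H(X|Y) = Σ_y p(y) H(X|Y=y)
  p(Y=0) = 14/73, H(X|Y=0) = 1.6894
  p(Y=1) = 19/73, H(X|Y=1) = 1.9785
  p(Y=2) = 22/73, H(X|Y=2) = 1.8770
  p(Y=3) = 18/73, H(X|Y=3) = 1.9183
H(X|Y) = 0.1918×1.6894 + 0.2603×1.9785 + 0.3014×1.8770 + 0.2466×1.9183 = 1.8776 bits


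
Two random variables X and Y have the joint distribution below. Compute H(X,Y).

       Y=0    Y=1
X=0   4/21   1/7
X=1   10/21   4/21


H(X,Y) = -Σ p(x,y) log₂ p(x,y)
  p(0,0)=4/21: -0.1905 × log₂(0.1905) = 0.4557
  p(0,1)=1/7: -0.1429 × log₂(0.1429) = 0.4011
  p(1,0)=10/21: -0.4762 × log₂(0.4762) = 0.5097
  p(1,1)=4/21: -0.1905 × log₂(0.1905) = 0.4557
H(X,Y) = 1.8221 bits


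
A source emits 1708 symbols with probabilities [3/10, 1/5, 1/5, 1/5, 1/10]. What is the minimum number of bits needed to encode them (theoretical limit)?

Entropy H = 2.2464 bits/symbol
Minimum bits = H × n = 2.2464 × 1708
= 3836.92 bits


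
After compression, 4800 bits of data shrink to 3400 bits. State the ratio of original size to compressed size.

Compression ratio = Original / Compressed
= 4800 / 3400 = 1.41:1


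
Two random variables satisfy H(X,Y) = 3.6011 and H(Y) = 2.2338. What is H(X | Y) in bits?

Chain rule: H(X,Y) = H(X|Y) + H(Y)
H(X|Y) = H(X,Y) - H(Y) = 3.6011 - 2.2338 = 1.3673 bits


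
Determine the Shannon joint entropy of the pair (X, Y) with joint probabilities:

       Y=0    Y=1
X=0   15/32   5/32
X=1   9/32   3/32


H(X,Y) = -Σ p(x,y) log₂ p(x,y)
  p(0,0)=15/32: -0.4688 × log₂(0.4688) = 0.5124
  p(0,1)=5/32: -0.1562 × log₂(0.1562) = 0.4184
  p(1,0)=9/32: -0.2812 × log₂(0.2812) = 0.5147
  p(1,1)=3/32: -0.0938 × log₂(0.0938) = 0.3202
H(X,Y) = 1.7657 bits


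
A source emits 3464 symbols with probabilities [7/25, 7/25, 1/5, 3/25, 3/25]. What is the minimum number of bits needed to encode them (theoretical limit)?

Entropy H = 2.2270 bits/symbol
Minimum bits = H × n = 2.2270 × 3464
= 7714.19 bits


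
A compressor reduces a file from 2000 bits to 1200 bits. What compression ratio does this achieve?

Compression ratio = Original / Compressed
= 2000 / 1200 = 1.67:1


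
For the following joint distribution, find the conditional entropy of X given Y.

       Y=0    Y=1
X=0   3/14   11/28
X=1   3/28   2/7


H(X|Y) = Σ_y p(y) H(X|Y=y)
  p(Y=0) = 9/28, H(X|Y=0) = 0.9183
  p(Y=1) = 19/28, H(X|Y=1) = 0.9819
H(X|Y) = 0.3214×0.9183 + 0.6786×0.9819 = 0.9615 bits


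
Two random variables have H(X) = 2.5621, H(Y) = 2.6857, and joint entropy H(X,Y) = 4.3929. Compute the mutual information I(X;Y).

I(X;Y) = H(X) + H(Y) - H(X,Y)
I(X;Y) = 2.5621 + 2.6857 - 4.3929 = 0.8549 bits


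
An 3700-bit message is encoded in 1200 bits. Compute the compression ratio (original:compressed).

Compression ratio = Original / Compressed
= 3700 / 1200 = 3.08:1


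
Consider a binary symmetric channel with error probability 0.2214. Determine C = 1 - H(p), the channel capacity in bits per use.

For BSC with error probability p:
C = 1 - H(p) where H(p) is binary entropy
H(0.2214) = -0.2214 × log₂(0.2214) - 0.7786 × log₂(0.7786)
H(p) = 0.7627
C = 1 - 0.7627 = 0.2373 bits/use


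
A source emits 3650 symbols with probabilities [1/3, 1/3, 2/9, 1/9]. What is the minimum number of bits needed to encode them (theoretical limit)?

Entropy H = 1.8911 bits/symbol
Minimum bits = H × n = 1.8911 × 3650
= 6902.37 bits


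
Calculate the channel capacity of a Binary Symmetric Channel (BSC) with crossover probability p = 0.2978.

For BSC with error probability p:
C = 1 - H(p) where H(p) is binary entropy
H(0.2978) = -0.2978 × log₂(0.2978) - 0.7022 × log₂(0.7022)
H(p) = 0.8786
C = 1 - 0.8786 = 0.1214 bits/use


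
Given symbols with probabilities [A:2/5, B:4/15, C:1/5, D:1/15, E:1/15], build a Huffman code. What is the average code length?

Huffman tree construction:
Combine smallest probabilities repeatedly
Resulting codes:
  A: 0 (length 1)
  B: 10 (length 2)
  C: 111 (length 3)
  D: 1100 (length 4)
  E: 1101 (length 4)
Average length = Σ p(s) × length(s) = 2.0667 bits


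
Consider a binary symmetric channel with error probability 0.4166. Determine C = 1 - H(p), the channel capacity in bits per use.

For BSC with error probability p:
C = 1 - H(p) where H(p) is binary entropy
H(0.4166) = -0.4166 × log₂(0.4166) - 0.5834 × log₂(0.5834)
H(p) = 0.9798
C = 1 - 0.9798 = 0.0202 bits/use


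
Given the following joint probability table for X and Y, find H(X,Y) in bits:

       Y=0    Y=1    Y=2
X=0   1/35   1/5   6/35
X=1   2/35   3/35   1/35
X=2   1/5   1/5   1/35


H(X,Y) = -Σ p(x,y) log₂ p(x,y)
  p(0,0)=1/35: -0.0286 × log₂(0.0286) = 0.1466
  p(0,1)=1/5: -0.2000 × log₂(0.2000) = 0.4644
  p(0,2)=6/35: -0.1714 × log₂(0.1714) = 0.4362
  p(1,0)=2/35: -0.0571 × log₂(0.0571) = 0.2360
  p(1,1)=3/35: -0.0857 × log₂(0.0857) = 0.3038
  p(1,2)=1/35: -0.0286 × log₂(0.0286) = 0.1466
  p(2,0)=1/5: -0.2000 × log₂(0.2000) = 0.4644
  p(2,1)=1/5: -0.2000 × log₂(0.2000) = 0.4644
  p(2,2)=1/35: -0.0286 × log₂(0.0286) = 0.1466
H(X,Y) = 2.8087 bits


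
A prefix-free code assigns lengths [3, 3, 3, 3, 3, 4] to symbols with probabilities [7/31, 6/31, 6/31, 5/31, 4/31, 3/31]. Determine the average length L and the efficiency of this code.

Average length L = Σ p_i × l_i = 3.0968 bits
Entropy H = 2.5337 bits
Efficiency η = H/L × 100% = 81.82%


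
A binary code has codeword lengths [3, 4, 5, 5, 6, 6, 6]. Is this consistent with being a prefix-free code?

Kraft inequality: Σ 2^(-l_i) ≤ 1 for prefix-free code
Calculating: 2^(-3) + 2^(-4) + 2^(-5) + 2^(-5) + 2^(-6) + 2^(-6) + 2^(-6)
= 0.125 + 0.0625 + 0.03125 + 0.03125 + 0.015625 + 0.015625 + 0.015625
= 0.2969
Since 0.2969 ≤ 1, prefix-free code exists


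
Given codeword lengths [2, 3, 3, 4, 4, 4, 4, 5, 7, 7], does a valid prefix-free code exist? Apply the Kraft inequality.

Kraft inequality: Σ 2^(-l_i) ≤ 1 for prefix-free code
Calculating: 2^(-2) + 2^(-3) + 2^(-3) + 2^(-4) + 2^(-4) + 2^(-4) + 2^(-4) + 2^(-5) + 2^(-7) + 2^(-7)
= 0.25 + 0.125 + 0.125 + 0.0625 + 0.0625 + 0.0625 + 0.0625 + 0.03125 + 0.0078125 + 0.0078125
= 0.7969
Since 0.7969 ≤ 1, prefix-free code exists


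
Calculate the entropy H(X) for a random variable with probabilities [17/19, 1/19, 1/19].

H(X) = -Σ p(x) log₂ p(x)
  -17/19 × log₂(17/19) = 0.1436
  -1/19 × log₂(1/19) = 0.2236
  -1/19 × log₂(1/19) = 0.2236
H(X) = 0.5907 bits


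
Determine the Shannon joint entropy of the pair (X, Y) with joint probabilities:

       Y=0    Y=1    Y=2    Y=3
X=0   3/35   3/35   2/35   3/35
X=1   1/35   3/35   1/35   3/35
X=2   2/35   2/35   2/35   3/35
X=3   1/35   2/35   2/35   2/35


H(X,Y) = -Σ p(x,y) log₂ p(x,y)
  p(0,0)=3/35: -0.0857 × log₂(0.0857) = 0.3038
  p(0,1)=3/35: -0.0857 × log₂(0.0857) = 0.3038
  p(0,2)=2/35: -0.0571 × log₂(0.0571) = 0.2360
  p(0,3)=3/35: -0.0857 × log₂(0.0857) = 0.3038
  p(1,0)=1/35: -0.0286 × log₂(0.0286) = 0.1466
  p(1,1)=3/35: -0.0857 × log₂(0.0857) = 0.3038
  p(1,2)=1/35: -0.0286 × log₂(0.0286) = 0.1466
  p(1,3)=3/35: -0.0857 × log₂(0.0857) = 0.3038
  p(2,0)=2/35: -0.0571 × log₂(0.0571) = 0.2360
  p(2,1)=2/35: -0.0571 × log₂(0.0571) = 0.2360
  p(2,2)=2/35: -0.0571 × log₂(0.0571) = 0.2360
  p(2,3)=3/35: -0.0857 × log₂(0.0857) = 0.3038
  p(3,0)=1/35: -0.0286 × log₂(0.0286) = 0.1466
  p(3,1)=2/35: -0.0571 × log₂(0.0571) = 0.2360
  p(3,2)=2/35: -0.0571 × log₂(0.0571) = 0.2360
  p(3,3)=2/35: -0.0571 × log₂(0.0571) = 0.2360
H(X,Y) = 3.9142 bits


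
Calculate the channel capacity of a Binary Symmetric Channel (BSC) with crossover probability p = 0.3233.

For BSC with error probability p:
C = 1 - H(p) where H(p) is binary entropy
H(0.3233) = -0.3233 × log₂(0.3233) - 0.6767 × log₂(0.6767)
H(p) = 0.9079
C = 1 - 0.9079 = 0.0921 bits/use


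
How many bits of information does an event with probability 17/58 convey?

Information content I(x) = -log₂(p(x))
I = -log₂(17/58) = -log₂(0.2931)
I = 1.7705 bits


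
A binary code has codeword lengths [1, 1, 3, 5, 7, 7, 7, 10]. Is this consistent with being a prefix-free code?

Kraft inequality: Σ 2^(-l_i) ≤ 1 for prefix-free code
Calculating: 2^(-1) + 2^(-1) + 2^(-3) + 2^(-5) + 2^(-7) + 2^(-7) + 2^(-7) + 2^(-10)
= 0.5 + 0.5 + 0.125 + 0.03125 + 0.0078125 + 0.0078125 + 0.0078125 + 0.0009765625
= 1.1807
Since 1.1807 > 1, prefix-free code does not exist


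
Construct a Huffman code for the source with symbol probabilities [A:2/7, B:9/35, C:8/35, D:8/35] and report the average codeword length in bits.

Huffman tree construction:
Combine smallest probabilities repeatedly
Resulting codes:
  A: 11 (length 2)
  B: 10 (length 2)
  C: 00 (length 2)
  D: 01 (length 2)
Average length = Σ p(s) × length(s) = 2.0000 bits


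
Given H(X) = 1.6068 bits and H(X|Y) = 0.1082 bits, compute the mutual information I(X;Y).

I(X;Y) = H(X) - H(X|Y)
I(X;Y) = 1.6068 - 0.1082 = 1.4986 bits


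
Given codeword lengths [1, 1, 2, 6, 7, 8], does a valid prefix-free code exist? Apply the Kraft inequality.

Kraft inequality: Σ 2^(-l_i) ≤ 1 for prefix-free code
Calculating: 2^(-1) + 2^(-1) + 2^(-2) + 2^(-6) + 2^(-7) + 2^(-8)
= 0.5 + 0.5 + 0.25 + 0.015625 + 0.0078125 + 0.00390625
= 1.2773
Since 1.2773 > 1, prefix-free code does not exist


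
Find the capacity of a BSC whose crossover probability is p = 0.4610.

For BSC with error probability p:
C = 1 - H(p) where H(p) is binary entropy
H(0.4610) = -0.4610 × log₂(0.4610) - 0.5390 × log₂(0.5390)
H(p) = 0.9956
C = 1 - 0.9956 = 0.0044 bits/use


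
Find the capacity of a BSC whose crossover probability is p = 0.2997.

For BSC with error probability p:
C = 1 - H(p) where H(p) is binary entropy
H(0.2997) = -0.2997 × log₂(0.2997) - 0.7003 × log₂(0.7003)
H(p) = 0.8809
C = 1 - 0.8809 = 0.1191 bits/use


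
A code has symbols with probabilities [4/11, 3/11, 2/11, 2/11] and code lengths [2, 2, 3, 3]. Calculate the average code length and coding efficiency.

Average length L = Σ p_i × l_i = 2.3636 bits
Entropy H = 1.9363 bits
Efficiency η = H/L × 100% = 81.92%


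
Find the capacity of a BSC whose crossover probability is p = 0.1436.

For BSC with error probability p:
C = 1 - H(p) where H(p) is binary entropy
H(0.1436) = -0.1436 × log₂(0.1436) - 0.8564 × log₂(0.8564)
H(p) = 0.5936
C = 1 - 0.5936 = 0.4064 bits/use


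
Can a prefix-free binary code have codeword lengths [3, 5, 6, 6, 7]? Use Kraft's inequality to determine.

Kraft inequality: Σ 2^(-l_i) ≤ 1 for prefix-free code
Calculating: 2^(-3) + 2^(-5) + 2^(-6) + 2^(-6) + 2^(-7)
= 0.125 + 0.03125 + 0.015625 + 0.015625 + 0.0078125
= 0.1953
Since 0.1953 ≤ 1, prefix-free code exists


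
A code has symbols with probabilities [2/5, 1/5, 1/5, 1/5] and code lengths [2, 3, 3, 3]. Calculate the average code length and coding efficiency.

Average length L = Σ p_i × l_i = 2.6000 bits
Entropy H = 1.9219 bits
Efficiency η = H/L × 100% = 73.92%


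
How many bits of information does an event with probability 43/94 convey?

Information content I(x) = -log₂(p(x))
I = -log₂(43/94) = -log₂(0.4574)
I = 1.1283 bits


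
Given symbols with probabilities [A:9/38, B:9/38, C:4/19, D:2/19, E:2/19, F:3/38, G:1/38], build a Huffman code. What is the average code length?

Huffman tree construction:
Combine smallest probabilities repeatedly
Resulting codes:
  A: 01 (length 2)
  B: 10 (length 2)
  C: 111 (length 3)
  D: 000 (length 3)
  E: 001 (length 3)
  F: 1101 (length 4)
  G: 1100 (length 4)
Average length = Σ p(s) × length(s) = 2.6316 bits
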